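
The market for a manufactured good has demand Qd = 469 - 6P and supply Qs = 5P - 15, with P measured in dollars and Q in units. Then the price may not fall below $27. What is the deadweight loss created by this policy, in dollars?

0

Without the control the market clears where 469 - 6P = 5P - 15, i.e. P* = 44 and Q* = 205.
The floor of 27 is below the equilibrium price 44, so it is not binding; the market clears at P* = 44, Q* = 205.
Since the control does not bind, no trades are prevented and deadweight loss is zero.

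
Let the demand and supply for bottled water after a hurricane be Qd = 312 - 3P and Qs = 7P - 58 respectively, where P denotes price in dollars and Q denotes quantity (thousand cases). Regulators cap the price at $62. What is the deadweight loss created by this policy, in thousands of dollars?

0

Setting quantity demanded equal to quantity supplied, 312 - 3P = 7P - 58, gives P* = 37 and Q* = 201.
The ceiling of 62 is above the equilibrium price 37, so it is not binding; the market clears at P* = 37, Q* = 201.
Since the control does not bind, no trades are prevented and deadweight loss is zero.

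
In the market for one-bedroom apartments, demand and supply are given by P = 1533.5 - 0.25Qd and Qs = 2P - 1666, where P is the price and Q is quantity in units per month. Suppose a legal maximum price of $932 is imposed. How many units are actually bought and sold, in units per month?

198

Rearranging demand gives Qd = 6134 - 4P. Equilibrium: 6134 - 4P = 2P - 1666, so 7800 = 6P and P* = 1300, Q* = 934.
Because the ceiling (932) lies below the market-clearing price, it is binding.
At P = 932: Qd = 6134 - 4·932 = 2406 and Qs = 2·932 - 1666 = 198.
The quantity actually transacted is the short side, supply: 198.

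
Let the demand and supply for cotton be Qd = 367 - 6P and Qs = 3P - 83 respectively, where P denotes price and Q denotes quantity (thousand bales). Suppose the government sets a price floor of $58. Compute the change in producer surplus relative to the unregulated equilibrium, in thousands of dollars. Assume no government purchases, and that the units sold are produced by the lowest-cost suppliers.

Equilibrium: 367 - 6P = 3P - 83, so 450 = 9P and P* = 50, Q* = 67.
Because the floor (58) lies above the market-clearing price, it is binding.
At P = 58: Qd = 367 - 6·58 = 19 and Qs = 3·58 - 83 = 91.
Producer surplus without the control is ½ · (50 - 83/3) · 67 = 4489/6.
With the floor, 19 units are sold at 58. The supply price at Q = 19 is 34, so PS = ½ · [(58 - 83/3) + (58 - 34)] · 19 = 3097/6.
Change in producer surplus = 3097/6 - 4489/6 = -232.

-232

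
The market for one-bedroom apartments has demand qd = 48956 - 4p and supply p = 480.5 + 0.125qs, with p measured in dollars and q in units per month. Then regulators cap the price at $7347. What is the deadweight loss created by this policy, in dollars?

0

Rearranging supply gives qs = 8p - 3844. Setting quantity demanded equal to quantity supplied, 48956 - 4p = 8p - 3844, gives p* = 4400 and q* = 31356.
Since 7347 is above p* = 4400, the ceiling does not bind and the free-market outcome prevails.
Since the control does not bind, no trades are prevented and deadweight loss is zero.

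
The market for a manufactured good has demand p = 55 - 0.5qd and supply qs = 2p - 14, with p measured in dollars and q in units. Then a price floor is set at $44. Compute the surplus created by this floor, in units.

Rearranging demand gives qd = 110 - 2p. Equilibrium: 110 - 2p = 2p - 14, so 124 = 4p and p* = 31, q* = 48.
Because the floor (44) lies above the market-clearing price, it is binding.
At p = 44: qd = 110 - 2·44 = 22 and qs = 2·44 - 14 = 74.
Surplus = qs - qd = 74 - 22 = 52.

52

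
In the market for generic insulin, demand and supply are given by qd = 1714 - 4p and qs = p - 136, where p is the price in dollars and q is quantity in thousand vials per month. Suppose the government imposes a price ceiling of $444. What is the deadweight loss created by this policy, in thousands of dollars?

Setting quantity demanded equal to quantity supplied, 1714 - 4p = p - 136, gives p* = 370 and q* = 234.
The ceiling of 444 is above the equilibrium price 370, so it is not binding; the market clears at p* = 370, q* = 234.
Since the control does not bind, no trades are prevented and deadweight loss is zero.

0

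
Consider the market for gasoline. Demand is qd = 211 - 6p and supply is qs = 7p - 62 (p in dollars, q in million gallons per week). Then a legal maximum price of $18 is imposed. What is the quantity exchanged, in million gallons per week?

In a free market, 211 - 6p = 7p - 62 gives the equilibrium p* = 21, q* = 85.
The ceiling of 18 is below the equilibrium price 21, so it binds.
At p = 18: qd = 211 - 6·18 = 103 and qs = 7·18 - 62 = 64.
The quantity actually transacted is the short side, supply: 64.

64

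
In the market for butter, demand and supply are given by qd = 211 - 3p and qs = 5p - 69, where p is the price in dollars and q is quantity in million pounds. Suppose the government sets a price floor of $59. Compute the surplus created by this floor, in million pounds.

192

In a free market, 211 - 3p = 5p - 69 gives the equilibrium p* = 35, q* = 106.
The floor of 59 is above the equilibrium price 35, so it binds.
At p = 59: qd = 211 - 3·59 = 34 and qs = 5·59 - 69 = 226.
Surplus = qs - qd = 226 - 34 = 192.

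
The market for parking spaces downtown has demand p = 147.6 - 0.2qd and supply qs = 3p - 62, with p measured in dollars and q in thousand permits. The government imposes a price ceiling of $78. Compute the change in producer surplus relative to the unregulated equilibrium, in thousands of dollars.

-4510

Rearranging demand gives qd = 738 - 5p. Setting quantity demanded equal to quantity supplied, 738 - 5p = 3p - 62, gives p* = 100 and q* = 238.
Because the ceiling (78) lies below the market-clearing price, it is binding.
At p = 78: qd = 738 - 5·78 = 348 and qs = 3·78 - 62 = 172.
Producer surplus without the control is ½ · (100 - 62/3) · 238 = 28322/3.
With the ceiling, producers sell 172 units at 78, so PS = ½ · (78 - 62/3) · 172 = 14792/3.
Change in producer surplus = 14792/3 - 28322/3 = -4510.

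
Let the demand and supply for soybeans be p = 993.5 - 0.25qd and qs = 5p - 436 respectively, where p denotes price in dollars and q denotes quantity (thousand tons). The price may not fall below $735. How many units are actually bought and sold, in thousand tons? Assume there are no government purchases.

1034

Rearranging demand gives qd = 3974 - 4p. In a free market, 3974 - 4p = 5p - 436 gives the equilibrium p* = 490, q* = 2014.
Since 735 > 490, the floor is binding.
At p = 735: qd = 3974 - 4·735 = 1034 and qs = 5·735 - 436 = 3239.
The quantity actually transacted is the short side, demand: 1034.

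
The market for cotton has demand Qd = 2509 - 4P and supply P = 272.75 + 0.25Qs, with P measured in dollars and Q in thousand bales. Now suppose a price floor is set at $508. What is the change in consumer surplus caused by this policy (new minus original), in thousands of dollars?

-34394

Rearranging supply gives Qs = 4P - 1091. In a free market, 2509 - 4P = 4P - 1091 gives the equilibrium P* = 450, Q* = 709.
The floor of 508 is above the equilibrium price 450, so it binds.
At P = 508: Qd = 2509 - 4·508 = 477 and Qs = 4·508 - 1091 = 941.
Consumer surplus without the control is ½ · (627.25 - 450) · 709 = 62835.125.
With the floor, consumers buy 477 units at 508, so CS = ½ · (627.25 - 508) · 477 = 28441.125.
Change in consumer surplus = 28441.125 - 62835.125 = -34394.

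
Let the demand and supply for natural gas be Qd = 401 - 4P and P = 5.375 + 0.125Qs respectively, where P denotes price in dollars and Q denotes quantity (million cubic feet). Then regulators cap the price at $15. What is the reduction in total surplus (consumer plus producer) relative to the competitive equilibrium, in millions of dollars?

5808

Rearranging supply gives Qs = 8P - 43. Without the control the market clears where 401 - 4P = 8P - 43, i.e. P* = 37 and Q* = 253.
Because the ceiling (15) lies below the market-clearing price, it is binding.
At P = 15: Qd = 401 - 4·15 = 341 and Qs = 8·15 - 43 = 77.
Quantity traded falls to 77. At Q = 77 the demand price is (401 - 77)/4 = 81 and the supply price is (43 + 77)/8 = 15.
Deadweight loss = ½ · (81 - 15) · (253 - 77) = ½ · 66 · 176 = 5808.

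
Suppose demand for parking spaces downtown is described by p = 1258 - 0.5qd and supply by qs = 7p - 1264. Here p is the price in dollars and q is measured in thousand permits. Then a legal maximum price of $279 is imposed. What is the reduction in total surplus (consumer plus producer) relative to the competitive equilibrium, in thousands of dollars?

Rearranging demand gives qd = 2516 - 2p. Equilibrium: 2516 - 2p = 7p - 1264, so 3780 = 9p and p* = 420, q* = 1676.
Because the ceiling (279) lies below the market-clearing price, it is binding.
At p = 279: qd = 2516 - 2·279 = 1958 and qs = 7·279 - 1264 = 689.
Quantity traded falls to 689. At q = 689 the demand price is (2516 - 689)/2 = 913.5 and the supply price is (1264 + 689)/7 = 279.
Deadweight loss = ½ · (913.5 - 279) · (1676 - 689) = ½ · 634.5 · 987 = 313125.75.

313125.75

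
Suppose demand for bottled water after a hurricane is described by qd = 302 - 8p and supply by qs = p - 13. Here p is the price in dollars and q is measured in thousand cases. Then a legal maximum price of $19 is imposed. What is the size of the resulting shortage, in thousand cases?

144

In a free market, 302 - 8p = p - 13 gives the equilibrium p* = 35, q* = 22.
Because the ceiling (19) lies below the market-clearing price, it is binding.
At p = 19: qd = 302 - 8·19 = 150 and qs = 19 - 13 = 6.
Shortage = qd - qs = 150 - 6 = 144.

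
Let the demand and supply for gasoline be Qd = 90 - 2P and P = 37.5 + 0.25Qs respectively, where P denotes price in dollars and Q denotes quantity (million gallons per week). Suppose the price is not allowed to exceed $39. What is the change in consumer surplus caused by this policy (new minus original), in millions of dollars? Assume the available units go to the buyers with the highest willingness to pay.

Rearranging supply gives Qs = 4P - 150. Equilibrium: 90 - 2P = 4P - 150, so 240 = 6P and P* = 40, Q* = 10.
Since 39 < 40, the ceiling is binding.
At P = 39: Qd = 90 - 2·39 = 12 and Qs = 4·39 - 150 = 6.
Consumer surplus without the control is ½ · (45 - 40) · 10 = 25.
With the ceiling, 6 units are sold at 39 (assume they go to the highest-value buyers). The demand price at Q = 6 is 42, so CS = ½ · [(45 - 39) + (42 - 39)] · 6 = 27.
Change in consumer surplus = 27 - 25 = 2.

2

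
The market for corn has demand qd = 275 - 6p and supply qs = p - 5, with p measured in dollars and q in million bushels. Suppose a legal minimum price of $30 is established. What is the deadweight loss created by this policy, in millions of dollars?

Equilibrium: 275 - 6p = p - 5, so 280 = 7p and p* = 40, q* = 35.
Since 30 is below p* = 40, the floor does not bind and the free-market outcome prevails.
Since the control does not bind, no trades are prevented and deadweight loss is zero.

0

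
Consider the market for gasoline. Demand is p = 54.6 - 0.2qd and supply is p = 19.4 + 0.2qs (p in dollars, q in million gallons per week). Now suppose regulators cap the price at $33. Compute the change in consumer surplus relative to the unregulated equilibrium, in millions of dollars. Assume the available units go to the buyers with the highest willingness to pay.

Rearranging demand gives qd = 273 - 5p; rearranging supply gives qs = 5p - 97. Without the control the market clears where 273 - 5p = 5p - 97, i.e. p* = 37 and q* = 88.
Since 33 < 37, the ceiling is binding.
At p = 33: qd = 273 - 5·33 = 108 and qs = 5·33 - 97 = 68.
Consumer surplus without the control is ½ · (54.6 - 37) · 88 = 774.4.
With the ceiling, 68 units are sold at 33 (assume they go to the highest-value buyers). The demand price at q = 68 is 41, so CS = ½ · [(54.6 - 33) + (41 - 33)] · 68 = 1006.4.
Change in consumer surplus = 1006.4 - 774.4 = 232.

232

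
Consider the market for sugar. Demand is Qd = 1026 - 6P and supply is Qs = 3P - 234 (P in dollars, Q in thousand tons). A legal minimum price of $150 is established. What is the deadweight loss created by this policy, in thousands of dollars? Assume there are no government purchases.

900

Equilibrium: 1026 - 6P = 3P - 234, so 1260 = 9P and P* = 140, Q* = 186.
Because the floor (150) lies above the market-clearing price, it is binding.
At P = 150: Qd = 1026 - 6·150 = 126 and Qs = 3·150 - 234 = 216.
Quantity traded falls to 126. At Q = 126 the demand price is (1026 - 126)/6 = 150 and the supply price is (234 + 126)/3 = 120.
Deadweight loss = ½ · (150 - 120) · (186 - 126) = ½ · 30 · 60 = 900.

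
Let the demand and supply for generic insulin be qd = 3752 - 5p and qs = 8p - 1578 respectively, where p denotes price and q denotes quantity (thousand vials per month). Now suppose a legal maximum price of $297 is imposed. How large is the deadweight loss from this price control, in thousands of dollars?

132797.6

Equilibrium: 3752 - 5p = 8p - 1578, so 5330 = 13p and p* = 410, q* = 1702.
Because the ceiling (297) lies below the market-clearing price, it is binding.
At p = 297: qd = 3752 - 5·297 = 2267 and qs = 8·297 - 1578 = 798.
Quantity traded falls to 798. At q = 798 the demand price is (3752 - 798)/5 = 590.8 and the supply price is (1578 + 798)/8 = 297.
Deadweight loss = ½ · (590.8 - 297) · (1702 - 798) = ½ · 293.8 · 904 = 132797.6.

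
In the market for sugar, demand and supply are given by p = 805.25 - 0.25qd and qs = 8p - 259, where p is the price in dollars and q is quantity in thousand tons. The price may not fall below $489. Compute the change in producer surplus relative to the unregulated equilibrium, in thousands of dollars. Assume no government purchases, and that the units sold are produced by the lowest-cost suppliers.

Rearranging demand gives qd = 3221 - 4p. Equilibrium: 3221 - 4p = 8p - 259, so 3480 = 12p and p* = 290, q* = 2061.
Because the floor (489) lies above the market-clearing price, it is binding.
At p = 489: qd = 3221 - 4·489 = 1265 and qs = 8·489 - 259 = 3653.
Producer surplus without the control is ½ · (290 - 32.375) · 2061 = 265482.5625.
With the floor, 1265 units are sold at 489. The supply price at q = 1265 is 190.5, so PS = ½ · [(489 - 32.375) + (489 - 190.5)] · 1265 = 477616.5625.
Change in producer surplus = 477616.5625 - 265482.5625 = 212134.

212134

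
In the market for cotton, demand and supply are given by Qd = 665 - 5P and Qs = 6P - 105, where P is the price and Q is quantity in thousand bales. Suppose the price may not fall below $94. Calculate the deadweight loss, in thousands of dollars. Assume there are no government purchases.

In a free market, 665 - 5P = 6P - 105 gives the equilibrium P* = 70, Q* = 315.
Because the floor (94) lies above the market-clearing price, it is binding.
At P = 94: Qd = 665 - 5·94 = 195 and Qs = 6·94 - 105 = 459.
Quantity traded falls to 195. At Q = 195 the demand price is (665 - 195)/5 = 94 and the supply price is (105 + 195)/6 = 50.
Deadweight loss = ½ · (94 - 50) · (315 - 195) = ½ · 44 · 120 = 2640.

2640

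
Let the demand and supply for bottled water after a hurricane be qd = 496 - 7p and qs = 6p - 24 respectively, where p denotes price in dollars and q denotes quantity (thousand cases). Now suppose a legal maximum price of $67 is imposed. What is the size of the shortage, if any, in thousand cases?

Without the control the market clears where 496 - 7p = 6p - 24, i.e. p* = 40 and q* = 216.
The ceiling of 67 is above the equilibrium price 40, so it is not binding; the market clears at p* = 40, q* = 216.
Since the control does not bind, there is no shortage.

0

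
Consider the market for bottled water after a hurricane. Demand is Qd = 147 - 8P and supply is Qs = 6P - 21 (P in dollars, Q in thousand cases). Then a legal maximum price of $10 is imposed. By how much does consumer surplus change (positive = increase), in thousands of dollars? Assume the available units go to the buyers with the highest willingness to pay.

Without the control the market clears where 147 - 8P = 6P - 21, i.e. P* = 12 and Q* = 51.
The ceiling of 10 is below the equilibrium price 12, so it binds.
At P = 10: Qd = 147 - 8·10 = 67 and Qs = 6·10 - 21 = 39.
Consumer surplus without the control is ½ · (18.375 - 12) · 51 = 162.5625.
With the ceiling, 39 units are sold at 10 (assume they go to the highest-value buyers). The demand price at Q = 39 is 13.5, so CS = ½ · [(18.375 - 10) + (13.5 - 10)] · 39 = 231.5625.
Change in consumer surplus = 231.5625 - 162.5625 = 69.

69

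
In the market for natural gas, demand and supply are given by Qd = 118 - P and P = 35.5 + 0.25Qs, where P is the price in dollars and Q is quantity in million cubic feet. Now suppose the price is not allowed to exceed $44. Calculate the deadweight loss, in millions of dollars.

640

Rearranging supply gives Qs = 4P - 142. Without the control the market clears where 118 - P = 4P - 142, i.e. P* = 52 and Q* = 66.
Because the ceiling (44) lies below the market-clearing price, it is binding.
At P = 44: Qd = 118 - 44 = 74 and Qs = 4·44 - 142 = 34.
Quantity traded falls to 34. At Q = 34 the demand price is 118 - 34 = 84 and the supply price is (142 + 34)/4 = 44.
Deadweight loss = ½ · (84 - 44) · (66 - 34) = ½ · 40 · 32 = 640.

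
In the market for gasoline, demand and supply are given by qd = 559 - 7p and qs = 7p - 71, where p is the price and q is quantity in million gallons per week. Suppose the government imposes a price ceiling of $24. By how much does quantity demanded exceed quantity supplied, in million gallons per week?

Setting quantity demanded equal to quantity supplied, 559 - 7p = 7p - 71, gives p* = 45 and q* = 244.
Since 24 < 45, the ceiling is binding.
At p = 24: qd = 559 - 7·24 = 391 and qs = 7·24 - 71 = 97.
Shortage = qd - qs = 391 - 97 = 294.

294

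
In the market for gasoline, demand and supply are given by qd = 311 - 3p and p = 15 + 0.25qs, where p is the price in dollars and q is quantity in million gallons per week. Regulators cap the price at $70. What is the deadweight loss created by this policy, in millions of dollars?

Rearranging supply gives qs = 4p - 60. Setting quantity demanded equal to quantity supplied, 311 - 3p = 4p - 60, gives p* = 53 and q* = 152.
Since 70 is above p* = 53, the ceiling does not bind and the free-market outcome prevails.
Since the control does not bind, no trades are prevented and deadweight loss is zero.

0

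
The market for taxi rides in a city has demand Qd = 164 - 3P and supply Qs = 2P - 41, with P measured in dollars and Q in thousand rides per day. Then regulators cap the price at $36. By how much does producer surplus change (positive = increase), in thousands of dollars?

Without the control the market clears where 164 - 3P = 2P - 41, i.e. P* = 41 and Q* = 41.
The ceiling of 36 is below the equilibrium price 41, so it binds.
At P = 36: Qd = 164 - 3·36 = 56 and Qs = 2·36 - 41 = 31.
Producer surplus without the control is ½ · (41 - 20.5) · 41 = 420.25.
With the ceiling, producers sell 31 units at 36, so PS = ½ · (36 - 20.5) · 31 = 240.25.
Change in producer surplus = 240.25 - 420.25 = -180.

-180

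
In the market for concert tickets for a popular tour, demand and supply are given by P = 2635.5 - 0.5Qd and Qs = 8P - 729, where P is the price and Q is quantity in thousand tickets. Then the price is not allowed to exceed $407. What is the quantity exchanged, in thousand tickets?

Rearranging demand gives Qd = 5271 - 2P. Equilibrium: 5271 - 2P = 8P - 729, so 6000 = 10P and P* = 600, Q* = 4071.
Because the ceiling (407) lies below the market-clearing price, it is binding.
At P = 407: Qd = 5271 - 2·407 = 4457 and Qs = 8·407 - 729 = 2527.
The quantity actually transacted is the short side, supply: 2527.

2527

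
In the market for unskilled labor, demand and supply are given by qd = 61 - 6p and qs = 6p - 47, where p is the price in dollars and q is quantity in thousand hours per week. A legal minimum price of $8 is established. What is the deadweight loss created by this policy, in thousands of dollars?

0

Without the control the market clears where 61 - 6p = 6p - 47, i.e. p* = 9 and q* = 7.
Since 8 is below p* = 9, the floor does not bind and the free-market outcome prevails.
Since the control does not bind, no trades are prevented and deadweight loss is zero.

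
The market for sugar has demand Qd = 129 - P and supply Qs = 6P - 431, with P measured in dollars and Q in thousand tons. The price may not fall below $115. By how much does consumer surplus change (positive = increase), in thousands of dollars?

-1102.5

Equilibrium: 129 - P = 6P - 431, so 560 = 7P and P* = 80, Q* = 49.
The floor of 115 is above the equilibrium price 80, so it binds.
At P = 115: Qd = 129 - 115 = 14 and Qs = 6·115 - 431 = 259.
Consumer surplus without the control is ½ · (129 - 80) · 49 = 1200.5.
With the floor, consumers buy 14 units at 115, so CS = ½ · (129 - 115) · 14 = 98.
Change in consumer surplus = 98 - 1200.5 = -1102.5.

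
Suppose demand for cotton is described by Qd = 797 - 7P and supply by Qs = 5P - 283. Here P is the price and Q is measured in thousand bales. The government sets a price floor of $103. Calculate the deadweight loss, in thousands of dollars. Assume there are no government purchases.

In a free market, 797 - 7P = 5P - 283 gives the equilibrium P* = 90, Q* = 167.
Because the floor (103) lies above the market-clearing price, it is binding.
At P = 103: Qd = 797 - 7·103 = 76 and Qs = 5·103 - 283 = 232.
Quantity traded falls to 76. At Q = 76 the demand price is (797 - 76)/7 = 103 and the supply price is (283 + 76)/5 = 71.8.
Deadweight loss = ½ · (103 - 71.8) · (167 - 76) = ½ · 31.2 · 91 = 1419.6.

1419.6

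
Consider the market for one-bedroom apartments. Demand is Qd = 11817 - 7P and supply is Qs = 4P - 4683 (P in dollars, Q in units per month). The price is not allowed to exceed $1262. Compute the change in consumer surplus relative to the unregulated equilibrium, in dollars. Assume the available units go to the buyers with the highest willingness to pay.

22134

Setting quantity demanded equal to quantity supplied, 11817 - 7P = 4P - 4683, gives P* = 1500 and Q* = 1317.
Because the ceiling (1262) lies below the market-clearing price, it is binding.
At P = 1262: Qd = 11817 - 7·1262 = 2983 and Qs = 4·1262 - 4683 = 365.
Consumer surplus without the control is ½ · (11817/7 - 1500) · 1317 = 1734489/14.
With the ceiling, 365 units are sold at 1262 (assume they go to the highest-value buyers). The demand price at Q = 365 is 1636, so CS = ½ · [(11817/7 - 1262) + (1636 - 1262)] · 365 = 2044365/14.
Change in consumer surplus = 2044365/14 - 1734489/14 = 22134.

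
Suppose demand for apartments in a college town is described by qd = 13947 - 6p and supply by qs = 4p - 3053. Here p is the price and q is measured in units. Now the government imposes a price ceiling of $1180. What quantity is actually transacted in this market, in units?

1667

In a free market, 13947 - 6p = 4p - 3053 gives the equilibrium p* = 1700, q* = 3747.
Because the ceiling (1180) lies below the market-clearing price, it is binding.
At p = 1180: qd = 13947 - 6·1180 = 6867 and qs = 4·1180 - 3053 = 1667.
The quantity actually transacted is the short side, supply: 1667.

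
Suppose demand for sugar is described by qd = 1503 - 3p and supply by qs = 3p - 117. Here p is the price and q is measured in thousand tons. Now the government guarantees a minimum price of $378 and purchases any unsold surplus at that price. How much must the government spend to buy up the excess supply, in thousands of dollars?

244944

Equilibrium: 1503 - 3p = 3p - 117, so 1620 = 6p and p* = 270, q* = 693.
Since 378 > 270, the floor is binding.
At p = 378: qd = 1503 - 3·378 = 369 and qs = 3·378 - 117 = 1017.
Surplus = qs - qd = 648.
Government expenditure = surplus × support price = 648 × 378 = 244944.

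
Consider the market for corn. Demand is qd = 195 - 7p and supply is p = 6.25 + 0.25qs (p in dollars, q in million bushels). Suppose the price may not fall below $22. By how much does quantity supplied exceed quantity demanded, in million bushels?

Rearranging supply gives qs = 4p - 25. In a free market, 195 - 7p = 4p - 25 gives the equilibrium p* = 20, q* = 55.
The floor of 22 is above the equilibrium price 20, so it binds.
At p = 22: qd = 195 - 7·22 = 41 and qs = 4·22 - 25 = 63.
Surplus = qs - qd = 63 - 41 = 22.

22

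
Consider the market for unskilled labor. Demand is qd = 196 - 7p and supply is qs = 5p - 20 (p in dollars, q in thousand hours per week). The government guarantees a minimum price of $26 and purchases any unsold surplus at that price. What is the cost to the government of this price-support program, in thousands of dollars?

2496

Equilibrium: 196 - 7p = 5p - 20, so 216 = 12p and p* = 18, q* = 70.
The floor of 26 is above the equilibrium price 18, so it binds.
At p = 26: qd = 196 - 7·26 = 14 and qs = 5·26 - 20 = 110.
Surplus = qs - qd = 96.
Government expenditure = surplus × support price = 96 × 26 = 2496.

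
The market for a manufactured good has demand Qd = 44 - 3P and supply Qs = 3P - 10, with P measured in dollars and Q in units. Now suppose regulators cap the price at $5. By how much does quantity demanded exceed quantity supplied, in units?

24

Without the control the market clears where 44 - 3P = 3P - 10, i.e. P* = 9 and Q* = 17.
The ceiling of 5 is below the equilibrium price 9, so it binds.
At P = 5: Qd = 44 - 3·5 = 29 and Qs = 3·5 - 10 = 5.
Shortage = Qd - Qs = 29 - 5 = 24.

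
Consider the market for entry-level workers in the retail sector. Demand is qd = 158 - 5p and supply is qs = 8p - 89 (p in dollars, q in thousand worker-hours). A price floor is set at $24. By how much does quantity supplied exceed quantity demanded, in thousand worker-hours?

In a free market, 158 - 5p = 8p - 89 gives the equilibrium p* = 19, q* = 63.
Since 24 > 19, the floor is binding.
At p = 24: qd = 158 - 5·24 = 38 and qs = 8·24 - 89 = 103.
Surplus = qs - qd = 103 - 38 = 65.

65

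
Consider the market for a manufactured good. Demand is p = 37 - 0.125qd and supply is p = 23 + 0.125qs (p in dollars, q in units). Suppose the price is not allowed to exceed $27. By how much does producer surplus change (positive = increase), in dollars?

Rearranging demand gives qd = 296 - 8p; rearranging supply gives qs = 8p - 184. Without the control the market clears where 296 - 8p = 8p - 184, i.e. p* = 30 and q* = 56.
Because the ceiling (27) lies below the market-clearing price, it is binding.
At p = 27: qd = 296 - 8·27 = 80 and qs = 8·27 - 184 = 32.
Producer surplus without the control is ½ · (30 - 23) · 56 = 196.
With the ceiling, producers sell 32 units at 27, so PS = ½ · (27 - 23) · 32 = 64.
Change in producer surplus = 64 - 196 = -132.

-132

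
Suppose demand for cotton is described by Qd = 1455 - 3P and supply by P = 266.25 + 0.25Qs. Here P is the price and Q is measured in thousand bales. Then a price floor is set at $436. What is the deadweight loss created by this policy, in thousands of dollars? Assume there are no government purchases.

15162

Rearranging supply gives Qs = 4P - 1065. In a free market, 1455 - 3P = 4P - 1065 gives the equilibrium P* = 360, Q* = 375.
The floor of 436 is above the equilibrium price 360, so it binds.
At P = 436: Qd = 1455 - 3·436 = 147 and Qs = 4·436 - 1065 = 679.
Quantity traded falls to 147. At Q = 147 the demand price is (1455 - 147)/3 = 436 and the supply price is (1065 + 147)/4 = 303.
Deadweight loss = ½ · (436 - 303) · (375 - 147) = ½ · 133 · 228 = 15162.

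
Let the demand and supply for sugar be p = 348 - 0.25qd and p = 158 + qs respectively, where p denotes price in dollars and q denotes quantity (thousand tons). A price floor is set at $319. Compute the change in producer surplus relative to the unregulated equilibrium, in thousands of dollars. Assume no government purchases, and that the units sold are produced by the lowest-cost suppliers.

396

Rearranging demand gives qd = 1392 - 4p; rearranging supply gives qs = p - 158. Equilibrium: 1392 - 4p = p - 158, so 1550 = 5p and p* = 310, q* = 152.
The floor of 319 is above the equilibrium price 310, so it binds.
At p = 319: qd = 1392 - 4·319 = 116 and qs = 319 - 158 = 161.
Producer surplus without the control is ½ · (310 - 158) · 152 = 11552.
With the floor, 116 units are sold at 319. The supply price at q = 116 is 274, so PS = ½ · [(319 - 158) + (319 - 274)] · 116 = 11948.
Change in producer surplus = 11948 - 11552 = 396.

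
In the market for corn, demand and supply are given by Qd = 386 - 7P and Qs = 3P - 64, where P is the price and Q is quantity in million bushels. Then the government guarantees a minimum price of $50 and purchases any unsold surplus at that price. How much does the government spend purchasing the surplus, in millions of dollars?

2500

In a free market, 386 - 7P = 3P - 64 gives the equilibrium P* = 45, Q* = 71.
The floor of 50 is above the equilibrium price 45, so it binds.
At P = 50: Qd = 386 - 7·50 = 36 and Qs = 3·50 - 64 = 86.
Surplus = Qs - Qd = 50.
Government expenditure = surplus × support price = 50 × 50 = 2500.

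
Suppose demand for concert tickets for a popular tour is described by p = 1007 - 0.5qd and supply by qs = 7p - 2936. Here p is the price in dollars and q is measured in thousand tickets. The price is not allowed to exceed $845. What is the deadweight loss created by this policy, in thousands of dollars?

Rearranging demand gives qd = 2014 - 2p. Without the control the market clears where 2014 - 2p = 7p - 2936, i.e. p* = 550 and q* = 914.
Since 845 is above p* = 550, the ceiling does not bind and the free-market outcome prevails.
Since the control does not bind, no trades are prevented and deadweight loss is zero.

0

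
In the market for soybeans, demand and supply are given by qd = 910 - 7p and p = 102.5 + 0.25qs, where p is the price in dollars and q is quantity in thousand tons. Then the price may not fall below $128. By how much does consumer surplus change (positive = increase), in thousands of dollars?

Rearranging supply gives qs = 4p - 410. Without the control the market clears where 910 - 7p = 4p - 410, i.e. p* = 120 and q* = 70.
Because the floor (128) lies above the market-clearing price, it is binding.
At p = 128: qd = 910 - 7·128 = 14 and qs = 4·128 - 410 = 102.
Consumer surplus without the control is ½ · (130 - 120) · 70 = 350.
With the floor, consumers buy 14 units at 128, so CS = ½ · (130 - 128) · 14 = 14.
Change in consumer surplus = 14 - 350 = -336.

-336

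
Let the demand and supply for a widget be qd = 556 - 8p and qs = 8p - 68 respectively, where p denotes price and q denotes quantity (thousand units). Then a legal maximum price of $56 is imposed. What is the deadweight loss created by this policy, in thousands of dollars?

Setting quantity demanded equal to quantity supplied, 556 - 8p = 8p - 68, gives p* = 39 and q* = 244.
The ceiling of 56 is above the equilibrium price 39, so it is not binding; the market clears at p* = 39, q* = 244.
Since the control does not bind, no trades are prevented and deadweight loss is zero.

0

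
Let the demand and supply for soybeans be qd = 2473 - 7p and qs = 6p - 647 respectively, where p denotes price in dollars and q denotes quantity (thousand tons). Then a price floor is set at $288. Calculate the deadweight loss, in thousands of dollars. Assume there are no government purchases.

In a free market, 2473 - 7p = 6p - 647 gives the equilibrium p* = 240, q* = 793.
Because the floor (288) lies above the market-clearing price, it is binding.
At p = 288: qd = 2473 - 7·288 = 457 and qs = 6·288 - 647 = 1081.
Quantity traded falls to 457. At q = 457 the demand price is (2473 - 457)/7 = 288 and the supply price is (647 + 457)/6 = 184.
Deadweight loss = ½ · (288 - 184) · (793 - 457) = ½ · 104 · 336 = 17472.

17472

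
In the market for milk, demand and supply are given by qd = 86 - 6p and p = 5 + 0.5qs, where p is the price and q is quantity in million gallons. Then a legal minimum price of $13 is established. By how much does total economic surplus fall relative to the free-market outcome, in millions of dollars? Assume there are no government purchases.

Rearranging supply gives qs = 2p - 10. Equilibrium: 86 - 6p = 2p - 10, so 96 = 8p and p* = 12, q* = 14.
Since 13 > 12, the floor is binding.
At p = 13: qd = 86 - 6·13 = 8 and qs = 2·13 - 10 = 16.
Quantity traded falls to 8. At q = 8 the demand price is (86 - 8)/6 = 13 and the supply price is (10 + 8)/2 = 9.
Deadweight loss = ½ · (13 - 9) · (14 - 8) = ½ · 4 · 6 = 12.

12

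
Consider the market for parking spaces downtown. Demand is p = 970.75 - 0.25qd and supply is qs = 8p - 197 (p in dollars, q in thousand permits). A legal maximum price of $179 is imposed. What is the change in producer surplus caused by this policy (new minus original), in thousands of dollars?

-302519

Rearranging demand gives qd = 3883 - 4p. Setting quantity demanded equal to quantity supplied, 3883 - 4p = 8p - 197, gives p* = 340 and q* = 2523.
Since 179 < 340, the ceiling is binding.
At p = 179: qd = 3883 - 4·179 = 3167 and qs = 8·179 - 197 = 1235.
Producer surplus without the control is ½ · (340 - 24.625) · 2523 = 397845.5625.
With the ceiling, producers sell 1235 units at 179, so PS = ½ · (179 - 24.625) · 1235 = 95326.5625.
Change in producer surplus = 95326.5625 - 397845.5625 = -302519.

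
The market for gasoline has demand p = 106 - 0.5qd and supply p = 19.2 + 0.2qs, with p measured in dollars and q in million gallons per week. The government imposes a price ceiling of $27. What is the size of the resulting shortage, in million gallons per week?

119

Rearranging demand gives qd = 212 - 2p; rearranging supply gives qs = 5p - 96. In a free market, 212 - 2p = 5p - 96 gives the equilibrium p* = 44, q* = 124.
Because the ceiling (27) lies below the market-clearing price, it is binding.
At p = 27: qd = 212 - 2·27 = 158 and qs = 5·27 - 96 = 39.
Shortage = qd - qs = 158 - 39 = 119.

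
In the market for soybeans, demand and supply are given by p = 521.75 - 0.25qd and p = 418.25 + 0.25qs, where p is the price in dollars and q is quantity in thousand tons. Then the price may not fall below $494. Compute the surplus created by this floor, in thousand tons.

Rearranging demand gives qd = 2087 - 4p; rearranging supply gives qs = 4p - 1673. In a free market, 2087 - 4p = 4p - 1673 gives the equilibrium p* = 470, q* = 207.
The floor of 494 is above the equilibrium price 470, so it binds.
At p = 494: qd = 2087 - 4·494 = 111 and qs = 4·494 - 1673 = 303.
Surplus = qs - qd = 303 - 111 = 192.

192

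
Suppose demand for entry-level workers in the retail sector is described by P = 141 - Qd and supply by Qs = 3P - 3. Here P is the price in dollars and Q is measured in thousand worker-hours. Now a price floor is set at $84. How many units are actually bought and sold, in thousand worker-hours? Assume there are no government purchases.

Rearranging demand gives Qd = 141 - P. Equilibrium: 141 - P = 3P - 3, so 144 = 4P and P* = 36, Q* = 105.
The floor of 84 is above the equilibrium price 36, so it binds.
At P = 84: Qd = 141 - 84 = 57 and Qs = 3·84 - 3 = 249.
The quantity actually transacted is the short side, demand: 57.

57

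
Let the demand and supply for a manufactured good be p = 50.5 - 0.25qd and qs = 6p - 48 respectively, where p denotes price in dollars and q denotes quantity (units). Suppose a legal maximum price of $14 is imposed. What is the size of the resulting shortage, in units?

110

Rearranging demand gives qd = 202 - 4p. In a free market, 202 - 4p = 6p - 48 gives the equilibrium p* = 25, q* = 102.
Since 14 < 25, the ceiling is binding.
At p = 14: qd = 202 - 4·14 = 146 and qs = 6·14 - 48 = 36.
Shortage = qd - qs = 146 - 36 = 110.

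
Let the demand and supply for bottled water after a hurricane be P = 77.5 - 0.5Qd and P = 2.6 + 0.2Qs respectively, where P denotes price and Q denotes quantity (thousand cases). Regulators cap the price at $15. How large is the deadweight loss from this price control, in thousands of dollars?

708.75

Rearranging demand gives Qd = 155 - 2P; rearranging supply gives Qs = 5P - 13. Without the control the market clears where 155 - 2P = 5P - 13, i.e. P* = 24 and Q* = 107.
The ceiling of 15 is below the equilibrium price 24, so it binds.
At P = 15: Qd = 155 - 2·15 = 125 and Qs = 5·15 - 13 = 62.
Quantity traded falls to 62. At Q = 62 the demand price is (155 - 62)/2 = 46.5 and the supply price is (13 + 62)/5 = 15.
Deadweight loss = ½ · (46.5 - 15) · (107 - 62) = ½ · 31.5 · 45 = 708.75.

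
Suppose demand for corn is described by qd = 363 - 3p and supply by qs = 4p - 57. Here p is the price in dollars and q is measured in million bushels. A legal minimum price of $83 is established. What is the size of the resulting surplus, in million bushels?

In a free market, 363 - 3p = 4p - 57 gives the equilibrium p* = 60, q* = 183.
Because the floor (83) lies above the market-clearing price, it is binding.
At p = 83: qd = 363 - 3·83 = 114 and qs = 4·83 - 57 = 275.
Surplus = qs - qd = 275 - 114 = 161.

161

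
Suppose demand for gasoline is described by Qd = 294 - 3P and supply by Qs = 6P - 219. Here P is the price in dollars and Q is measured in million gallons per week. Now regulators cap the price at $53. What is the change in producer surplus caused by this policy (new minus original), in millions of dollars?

Without the control the market clears where 294 - 3P = 6P - 219, i.e. P* = 57 and Q* = 123.
The ceiling of 53 is below the equilibrium price 57, so it binds.
At P = 53: Qd = 294 - 3·53 = 135 and Qs = 6·53 - 219 = 99.
Producer surplus without the control is ½ · (57 - 36.5) · 123 = 1260.75.
With the ceiling, producers sell 99 units at 53, so PS = ½ · (53 - 36.5) · 99 = 816.75.
Change in producer surplus = 816.75 - 1260.75 = -444.

-444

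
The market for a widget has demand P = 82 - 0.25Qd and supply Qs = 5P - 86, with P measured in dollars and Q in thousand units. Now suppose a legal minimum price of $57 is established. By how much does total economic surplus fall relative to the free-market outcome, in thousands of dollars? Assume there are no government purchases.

Rearranging demand gives Qd = 328 - 4P. Equilibrium: 328 - 4P = 5P - 86, so 414 = 9P and P* = 46, Q* = 144.
Because the floor (57) lies above the market-clearing price, it is binding.
At P = 57: Qd = 328 - 4·57 = 100 and Qs = 5·57 - 86 = 199.
Quantity traded falls to 100. At Q = 100 the demand price is (328 - 100)/4 = 57 and the supply price is (86 + 100)/5 = 37.2.
Deadweight loss = ½ · (57 - 37.2) · (144 - 100) = ½ · 19.8 · 44 = 435.6.

435.6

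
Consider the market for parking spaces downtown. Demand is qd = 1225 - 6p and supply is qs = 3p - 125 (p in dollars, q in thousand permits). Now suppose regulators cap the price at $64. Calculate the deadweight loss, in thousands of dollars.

Equilibrium: 1225 - 6p = 3p - 125, so 1350 = 9p and p* = 150, q* = 325.
The ceiling of 64 is below the equilibrium price 150, so it binds.
At p = 64: qd = 1225 - 6·64 = 841 and qs = 3·64 - 125 = 67.
Quantity traded falls to 67. At q = 67 the demand price is (1225 - 67)/6 = 193 and the supply price is (125 + 67)/3 = 64.
Deadweight loss = ½ · (193 - 64) · (325 - 67) = ½ · 129 · 258 = 16641.

16641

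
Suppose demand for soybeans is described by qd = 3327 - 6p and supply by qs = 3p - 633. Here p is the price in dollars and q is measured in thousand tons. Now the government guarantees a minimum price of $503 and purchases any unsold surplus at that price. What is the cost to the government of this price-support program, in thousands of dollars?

Equilibrium: 3327 - 6p = 3p - 633, so 3960 = 9p and p* = 440, q* = 687.
Because the floor (503) lies above the market-clearing price, it is binding.
At p = 503: qd = 3327 - 6·503 = 309 and qs = 3·503 - 633 = 876.
Surplus = qs - qd = 567.
Government expenditure = surplus × support price = 567 × 503 = 285201.

285201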